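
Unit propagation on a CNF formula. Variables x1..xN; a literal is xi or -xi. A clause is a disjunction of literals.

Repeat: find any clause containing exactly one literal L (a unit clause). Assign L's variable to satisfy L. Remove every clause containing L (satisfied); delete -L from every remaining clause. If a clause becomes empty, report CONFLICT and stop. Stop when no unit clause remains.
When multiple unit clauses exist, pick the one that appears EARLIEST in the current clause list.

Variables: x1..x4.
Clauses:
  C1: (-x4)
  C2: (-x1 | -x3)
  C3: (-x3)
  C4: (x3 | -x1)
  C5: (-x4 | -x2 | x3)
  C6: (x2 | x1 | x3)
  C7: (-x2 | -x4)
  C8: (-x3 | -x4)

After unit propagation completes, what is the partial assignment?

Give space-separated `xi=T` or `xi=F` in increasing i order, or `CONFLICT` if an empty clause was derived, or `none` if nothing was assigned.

unit clause [-4] forces x4=F; simplify:
  satisfied 4 clause(s); 4 remain; assigned so far: [4]
unit clause [-3] forces x3=F; simplify:
  drop 3 from [3, -1] -> [-1]
  drop 3 from [2, 1, 3] -> [2, 1]
  satisfied 2 clause(s); 2 remain; assigned so far: [3, 4]
unit clause [-1] forces x1=F; simplify:
  drop 1 from [2, 1] -> [2]
  satisfied 1 clause(s); 1 remain; assigned so far: [1, 3, 4]
unit clause [2] forces x2=T; simplify:
  satisfied 1 clause(s); 0 remain; assigned so far: [1, 2, 3, 4]

Answer: x1=F x2=T x3=F x4=F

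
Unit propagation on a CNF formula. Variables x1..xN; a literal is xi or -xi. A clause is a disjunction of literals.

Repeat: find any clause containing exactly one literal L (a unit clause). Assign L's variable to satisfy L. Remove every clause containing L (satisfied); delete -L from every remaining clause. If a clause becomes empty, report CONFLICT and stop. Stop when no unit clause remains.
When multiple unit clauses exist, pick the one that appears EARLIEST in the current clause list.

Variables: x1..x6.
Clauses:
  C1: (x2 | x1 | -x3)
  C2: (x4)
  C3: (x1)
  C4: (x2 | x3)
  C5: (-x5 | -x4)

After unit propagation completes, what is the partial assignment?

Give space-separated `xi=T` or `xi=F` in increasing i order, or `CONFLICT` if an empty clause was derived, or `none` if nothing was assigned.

unit clause [4] forces x4=T; simplify:
  drop -4 from [-5, -4] -> [-5]
  satisfied 1 clause(s); 4 remain; assigned so far: [4]
unit clause [1] forces x1=T; simplify:
  satisfied 2 clause(s); 2 remain; assigned so far: [1, 4]
unit clause [-5] forces x5=F; simplify:
  satisfied 1 clause(s); 1 remain; assigned so far: [1, 4, 5]

Answer: x1=T x4=T x5=F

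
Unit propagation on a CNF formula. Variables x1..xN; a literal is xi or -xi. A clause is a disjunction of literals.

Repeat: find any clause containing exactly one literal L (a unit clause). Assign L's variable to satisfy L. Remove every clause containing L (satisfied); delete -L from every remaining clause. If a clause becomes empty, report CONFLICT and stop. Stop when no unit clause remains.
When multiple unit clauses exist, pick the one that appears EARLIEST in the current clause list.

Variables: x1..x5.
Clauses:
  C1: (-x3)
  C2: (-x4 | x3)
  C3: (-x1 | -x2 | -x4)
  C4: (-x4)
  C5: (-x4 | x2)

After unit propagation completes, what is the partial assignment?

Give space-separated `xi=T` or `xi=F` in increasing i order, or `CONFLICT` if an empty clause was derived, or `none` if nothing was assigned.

unit clause [-3] forces x3=F; simplify:
  drop 3 from [-4, 3] -> [-4]
  satisfied 1 clause(s); 4 remain; assigned so far: [3]
unit clause [-4] forces x4=F; simplify:
  satisfied 4 clause(s); 0 remain; assigned so far: [3, 4]

Answer: x3=F x4=F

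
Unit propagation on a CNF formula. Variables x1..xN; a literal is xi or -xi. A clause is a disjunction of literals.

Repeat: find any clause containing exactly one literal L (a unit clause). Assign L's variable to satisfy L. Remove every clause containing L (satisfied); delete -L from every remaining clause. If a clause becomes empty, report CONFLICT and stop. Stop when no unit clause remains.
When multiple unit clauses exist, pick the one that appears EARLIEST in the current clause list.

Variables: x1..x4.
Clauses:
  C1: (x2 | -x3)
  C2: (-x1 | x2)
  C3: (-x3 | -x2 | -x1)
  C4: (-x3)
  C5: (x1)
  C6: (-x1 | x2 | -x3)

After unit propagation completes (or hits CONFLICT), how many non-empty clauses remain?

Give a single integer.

unit clause [-3] forces x3=F; simplify:
  satisfied 4 clause(s); 2 remain; assigned so far: [3]
unit clause [1] forces x1=T; simplify:
  drop -1 from [-1, 2] -> [2]
  satisfied 1 clause(s); 1 remain; assigned so far: [1, 3]
unit clause [2] forces x2=T; simplify:
  satisfied 1 clause(s); 0 remain; assigned so far: [1, 2, 3]

Answer: 0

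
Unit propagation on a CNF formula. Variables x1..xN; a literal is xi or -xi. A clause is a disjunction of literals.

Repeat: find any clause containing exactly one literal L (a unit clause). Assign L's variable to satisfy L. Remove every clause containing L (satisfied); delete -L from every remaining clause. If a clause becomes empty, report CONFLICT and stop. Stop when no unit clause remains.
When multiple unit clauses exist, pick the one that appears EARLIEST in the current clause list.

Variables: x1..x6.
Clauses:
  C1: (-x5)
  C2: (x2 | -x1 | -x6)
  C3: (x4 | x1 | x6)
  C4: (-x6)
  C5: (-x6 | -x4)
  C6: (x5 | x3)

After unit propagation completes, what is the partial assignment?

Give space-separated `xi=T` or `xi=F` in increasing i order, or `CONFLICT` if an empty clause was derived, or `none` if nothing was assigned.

Answer: x3=T x5=F x6=F

Derivation:
unit clause [-5] forces x5=F; simplify:
  drop 5 from [5, 3] -> [3]
  satisfied 1 clause(s); 5 remain; assigned so far: [5]
unit clause [-6] forces x6=F; simplify:
  drop 6 from [4, 1, 6] -> [4, 1]
  satisfied 3 clause(s); 2 remain; assigned so far: [5, 6]
unit clause [3] forces x3=T; simplify:
  satisfied 1 clause(s); 1 remain; assigned so far: [3, 5, 6]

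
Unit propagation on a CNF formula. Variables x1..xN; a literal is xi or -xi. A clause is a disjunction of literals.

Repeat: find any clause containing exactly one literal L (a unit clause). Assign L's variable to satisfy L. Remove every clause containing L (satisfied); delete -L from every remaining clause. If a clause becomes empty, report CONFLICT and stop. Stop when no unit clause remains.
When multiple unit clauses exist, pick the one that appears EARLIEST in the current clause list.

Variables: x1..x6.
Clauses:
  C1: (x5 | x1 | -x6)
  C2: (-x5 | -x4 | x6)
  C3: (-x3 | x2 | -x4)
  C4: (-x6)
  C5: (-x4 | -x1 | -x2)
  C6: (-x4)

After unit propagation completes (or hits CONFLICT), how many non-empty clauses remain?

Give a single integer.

unit clause [-6] forces x6=F; simplify:
  drop 6 from [-5, -4, 6] -> [-5, -4]
  satisfied 2 clause(s); 4 remain; assigned so far: [6]
unit clause [-4] forces x4=F; simplify:
  satisfied 4 clause(s); 0 remain; assigned so far: [4, 6]

Answer: 0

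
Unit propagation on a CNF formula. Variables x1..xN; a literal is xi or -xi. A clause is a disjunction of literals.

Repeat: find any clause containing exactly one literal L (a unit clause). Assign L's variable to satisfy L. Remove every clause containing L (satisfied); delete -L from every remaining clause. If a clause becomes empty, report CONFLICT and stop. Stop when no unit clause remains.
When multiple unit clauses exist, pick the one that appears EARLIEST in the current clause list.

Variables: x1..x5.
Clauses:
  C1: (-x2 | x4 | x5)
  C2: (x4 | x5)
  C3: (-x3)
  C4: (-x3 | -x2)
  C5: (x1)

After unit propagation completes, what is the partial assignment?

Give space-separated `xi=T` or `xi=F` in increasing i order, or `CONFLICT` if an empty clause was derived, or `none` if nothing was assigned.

Answer: x1=T x3=F

Derivation:
unit clause [-3] forces x3=F; simplify:
  satisfied 2 clause(s); 3 remain; assigned so far: [3]
unit clause [1] forces x1=T; simplify:
  satisfied 1 clause(s); 2 remain; assigned so far: [1, 3]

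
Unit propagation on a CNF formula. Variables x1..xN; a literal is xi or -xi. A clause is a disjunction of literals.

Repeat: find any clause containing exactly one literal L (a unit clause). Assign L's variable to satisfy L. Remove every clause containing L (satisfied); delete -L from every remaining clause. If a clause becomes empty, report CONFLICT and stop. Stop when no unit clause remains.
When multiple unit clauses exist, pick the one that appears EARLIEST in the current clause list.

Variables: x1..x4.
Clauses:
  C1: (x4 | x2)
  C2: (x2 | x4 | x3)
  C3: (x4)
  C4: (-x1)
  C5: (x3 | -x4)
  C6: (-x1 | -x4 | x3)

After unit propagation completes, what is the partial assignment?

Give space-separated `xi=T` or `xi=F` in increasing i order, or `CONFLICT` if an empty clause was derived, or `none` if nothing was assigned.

unit clause [4] forces x4=T; simplify:
  drop -4 from [3, -4] -> [3]
  drop -4 from [-1, -4, 3] -> [-1, 3]
  satisfied 3 clause(s); 3 remain; assigned so far: [4]
unit clause [-1] forces x1=F; simplify:
  satisfied 2 clause(s); 1 remain; assigned so far: [1, 4]
unit clause [3] forces x3=T; simplify:
  satisfied 1 clause(s); 0 remain; assigned so far: [1, 3, 4]

Answer: x1=F x3=T x4=T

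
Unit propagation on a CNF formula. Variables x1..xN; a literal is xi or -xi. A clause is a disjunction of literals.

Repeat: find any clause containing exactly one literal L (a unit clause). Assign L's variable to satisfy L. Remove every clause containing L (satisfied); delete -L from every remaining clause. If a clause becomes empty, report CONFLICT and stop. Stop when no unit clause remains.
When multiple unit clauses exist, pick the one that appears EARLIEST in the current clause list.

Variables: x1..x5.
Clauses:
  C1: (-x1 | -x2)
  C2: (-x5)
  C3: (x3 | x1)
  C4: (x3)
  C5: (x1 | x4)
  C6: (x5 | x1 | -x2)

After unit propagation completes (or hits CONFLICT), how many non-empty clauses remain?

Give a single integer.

unit clause [-5] forces x5=F; simplify:
  drop 5 from [5, 1, -2] -> [1, -2]
  satisfied 1 clause(s); 5 remain; assigned so far: [5]
unit clause [3] forces x3=T; simplify:
  satisfied 2 clause(s); 3 remain; assigned so far: [3, 5]

Answer: 3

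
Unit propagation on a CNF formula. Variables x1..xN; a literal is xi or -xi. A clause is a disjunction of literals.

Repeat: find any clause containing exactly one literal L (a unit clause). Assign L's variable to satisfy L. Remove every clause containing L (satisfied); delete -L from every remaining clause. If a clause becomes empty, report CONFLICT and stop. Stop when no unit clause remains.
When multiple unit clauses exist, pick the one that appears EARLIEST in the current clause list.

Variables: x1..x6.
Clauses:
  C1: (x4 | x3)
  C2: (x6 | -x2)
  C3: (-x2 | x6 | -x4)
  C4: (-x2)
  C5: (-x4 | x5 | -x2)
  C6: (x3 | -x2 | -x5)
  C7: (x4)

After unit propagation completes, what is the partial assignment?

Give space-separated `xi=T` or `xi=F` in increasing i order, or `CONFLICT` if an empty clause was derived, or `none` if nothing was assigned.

unit clause [-2] forces x2=F; simplify:
  satisfied 5 clause(s); 2 remain; assigned so far: [2]
unit clause [4] forces x4=T; simplify:
  satisfied 2 clause(s); 0 remain; assigned so far: [2, 4]

Answer: x2=F x4=T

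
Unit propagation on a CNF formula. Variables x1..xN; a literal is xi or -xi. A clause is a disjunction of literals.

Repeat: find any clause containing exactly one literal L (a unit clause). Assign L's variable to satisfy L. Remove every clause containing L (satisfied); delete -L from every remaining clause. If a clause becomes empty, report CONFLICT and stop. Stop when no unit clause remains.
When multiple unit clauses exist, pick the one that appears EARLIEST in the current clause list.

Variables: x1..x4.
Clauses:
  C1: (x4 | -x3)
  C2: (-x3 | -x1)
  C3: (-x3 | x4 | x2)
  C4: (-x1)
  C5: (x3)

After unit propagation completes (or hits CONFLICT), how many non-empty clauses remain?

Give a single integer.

Answer: 0

Derivation:
unit clause [-1] forces x1=F; simplify:
  satisfied 2 clause(s); 3 remain; assigned so far: [1]
unit clause [3] forces x3=T; simplify:
  drop -3 from [4, -3] -> [4]
  drop -3 from [-3, 4, 2] -> [4, 2]
  satisfied 1 clause(s); 2 remain; assigned so far: [1, 3]
unit clause [4] forces x4=T; simplify:
  satisfied 2 clause(s); 0 remain; assigned so far: [1, 3, 4]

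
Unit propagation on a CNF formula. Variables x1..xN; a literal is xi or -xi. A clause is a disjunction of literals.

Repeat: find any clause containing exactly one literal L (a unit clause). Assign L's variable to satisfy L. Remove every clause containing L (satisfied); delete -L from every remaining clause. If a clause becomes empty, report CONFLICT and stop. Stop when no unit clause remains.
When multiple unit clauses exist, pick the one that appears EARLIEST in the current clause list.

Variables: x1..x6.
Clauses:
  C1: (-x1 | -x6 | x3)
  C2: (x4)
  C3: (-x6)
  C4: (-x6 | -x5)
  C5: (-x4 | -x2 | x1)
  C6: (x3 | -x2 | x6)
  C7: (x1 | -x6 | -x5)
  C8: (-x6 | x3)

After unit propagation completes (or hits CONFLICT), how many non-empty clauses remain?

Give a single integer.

unit clause [4] forces x4=T; simplify:
  drop -4 from [-4, -2, 1] -> [-2, 1]
  satisfied 1 clause(s); 7 remain; assigned so far: [4]
unit clause [-6] forces x6=F; simplify:
  drop 6 from [3, -2, 6] -> [3, -2]
  satisfied 5 clause(s); 2 remain; assigned so far: [4, 6]

Answer: 2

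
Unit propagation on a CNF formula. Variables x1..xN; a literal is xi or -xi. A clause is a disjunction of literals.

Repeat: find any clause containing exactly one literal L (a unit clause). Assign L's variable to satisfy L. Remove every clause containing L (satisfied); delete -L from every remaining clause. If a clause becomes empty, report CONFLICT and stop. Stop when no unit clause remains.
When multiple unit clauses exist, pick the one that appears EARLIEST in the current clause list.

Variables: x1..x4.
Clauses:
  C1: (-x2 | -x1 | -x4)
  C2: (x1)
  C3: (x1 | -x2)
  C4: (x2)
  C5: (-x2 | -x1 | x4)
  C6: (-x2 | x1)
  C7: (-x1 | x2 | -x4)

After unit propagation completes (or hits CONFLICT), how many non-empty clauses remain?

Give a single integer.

unit clause [1] forces x1=T; simplify:
  drop -1 from [-2, -1, -4] -> [-2, -4]
  drop -1 from [-2, -1, 4] -> [-2, 4]
  drop -1 from [-1, 2, -4] -> [2, -4]
  satisfied 3 clause(s); 4 remain; assigned so far: [1]
unit clause [2] forces x2=T; simplify:
  drop -2 from [-2, -4] -> [-4]
  drop -2 from [-2, 4] -> [4]
  satisfied 2 clause(s); 2 remain; assigned so far: [1, 2]
unit clause [-4] forces x4=F; simplify:
  drop 4 from [4] -> [] (empty!)
  satisfied 1 clause(s); 1 remain; assigned so far: [1, 2, 4]
CONFLICT (empty clause)

Answer: 0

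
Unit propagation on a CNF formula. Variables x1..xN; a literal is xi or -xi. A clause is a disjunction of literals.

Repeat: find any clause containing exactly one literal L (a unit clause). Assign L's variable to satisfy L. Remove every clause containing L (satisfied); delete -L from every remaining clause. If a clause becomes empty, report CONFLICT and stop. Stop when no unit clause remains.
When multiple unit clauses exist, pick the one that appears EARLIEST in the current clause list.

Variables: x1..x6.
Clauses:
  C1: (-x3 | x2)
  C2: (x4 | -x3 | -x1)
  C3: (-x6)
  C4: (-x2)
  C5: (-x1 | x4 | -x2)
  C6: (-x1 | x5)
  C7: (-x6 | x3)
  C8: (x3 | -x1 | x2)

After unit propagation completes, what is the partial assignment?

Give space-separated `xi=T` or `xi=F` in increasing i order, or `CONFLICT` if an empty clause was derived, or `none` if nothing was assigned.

unit clause [-6] forces x6=F; simplify:
  satisfied 2 clause(s); 6 remain; assigned so far: [6]
unit clause [-2] forces x2=F; simplify:
  drop 2 from [-3, 2] -> [-3]
  drop 2 from [3, -1, 2] -> [3, -1]
  satisfied 2 clause(s); 4 remain; assigned so far: [2, 6]
unit clause [-3] forces x3=F; simplify:
  drop 3 from [3, -1] -> [-1]
  satisfied 2 clause(s); 2 remain; assigned so far: [2, 3, 6]
unit clause [-1] forces x1=F; simplify:
  satisfied 2 clause(s); 0 remain; assigned so far: [1, 2, 3, 6]

Answer: x1=F x2=F x3=F x6=F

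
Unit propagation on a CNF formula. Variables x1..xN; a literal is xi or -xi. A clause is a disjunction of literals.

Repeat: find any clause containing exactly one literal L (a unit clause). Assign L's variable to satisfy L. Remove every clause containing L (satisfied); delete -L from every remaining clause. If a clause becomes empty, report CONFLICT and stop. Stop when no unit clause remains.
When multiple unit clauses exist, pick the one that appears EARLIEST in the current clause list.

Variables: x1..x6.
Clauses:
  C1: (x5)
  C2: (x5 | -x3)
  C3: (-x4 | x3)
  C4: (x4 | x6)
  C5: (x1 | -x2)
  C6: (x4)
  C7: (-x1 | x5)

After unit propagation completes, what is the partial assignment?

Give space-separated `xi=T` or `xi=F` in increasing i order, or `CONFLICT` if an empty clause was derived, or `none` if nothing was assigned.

Answer: x3=T x4=T x5=T

Derivation:
unit clause [5] forces x5=T; simplify:
  satisfied 3 clause(s); 4 remain; assigned so far: [5]
unit clause [4] forces x4=T; simplify:
  drop -4 from [-4, 3] -> [3]
  satisfied 2 clause(s); 2 remain; assigned so far: [4, 5]
unit clause [3] forces x3=T; simplify:
  satisfied 1 clause(s); 1 remain; assigned so far: [3, 4, 5]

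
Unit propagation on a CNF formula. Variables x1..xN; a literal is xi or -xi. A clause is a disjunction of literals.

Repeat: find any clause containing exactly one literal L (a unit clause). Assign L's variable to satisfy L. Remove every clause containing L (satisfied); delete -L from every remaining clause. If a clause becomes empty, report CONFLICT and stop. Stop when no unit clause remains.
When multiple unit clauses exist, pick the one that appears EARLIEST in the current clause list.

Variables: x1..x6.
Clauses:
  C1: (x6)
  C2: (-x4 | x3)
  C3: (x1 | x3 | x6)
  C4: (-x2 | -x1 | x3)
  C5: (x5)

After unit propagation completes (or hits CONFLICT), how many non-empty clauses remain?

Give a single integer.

Answer: 2

Derivation:
unit clause [6] forces x6=T; simplify:
  satisfied 2 clause(s); 3 remain; assigned so far: [6]
unit clause [5] forces x5=T; simplify:
  satisfied 1 clause(s); 2 remain; assigned so far: [5, 6]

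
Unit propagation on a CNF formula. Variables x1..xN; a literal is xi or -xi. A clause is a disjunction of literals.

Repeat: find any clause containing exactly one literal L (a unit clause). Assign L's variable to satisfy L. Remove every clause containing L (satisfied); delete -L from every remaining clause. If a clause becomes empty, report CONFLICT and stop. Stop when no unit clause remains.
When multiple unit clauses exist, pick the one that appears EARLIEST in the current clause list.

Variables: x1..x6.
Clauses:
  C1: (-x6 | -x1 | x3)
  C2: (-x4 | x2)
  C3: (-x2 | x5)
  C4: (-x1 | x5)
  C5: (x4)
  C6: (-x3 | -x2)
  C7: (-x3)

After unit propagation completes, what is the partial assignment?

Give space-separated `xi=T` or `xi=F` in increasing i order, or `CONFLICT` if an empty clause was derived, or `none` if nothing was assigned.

unit clause [4] forces x4=T; simplify:
  drop -4 from [-4, 2] -> [2]
  satisfied 1 clause(s); 6 remain; assigned so far: [4]
unit clause [2] forces x2=T; simplify:
  drop -2 from [-2, 5] -> [5]
  drop -2 from [-3, -2] -> [-3]
  satisfied 1 clause(s); 5 remain; assigned so far: [2, 4]
unit clause [5] forces x5=T; simplify:
  satisfied 2 clause(s); 3 remain; assigned so far: [2, 4, 5]
unit clause [-3] forces x3=F; simplify:
  drop 3 from [-6, -1, 3] -> [-6, -1]
  satisfied 2 clause(s); 1 remain; assigned so far: [2, 3, 4, 5]

Answer: x2=T x3=F x4=T x5=T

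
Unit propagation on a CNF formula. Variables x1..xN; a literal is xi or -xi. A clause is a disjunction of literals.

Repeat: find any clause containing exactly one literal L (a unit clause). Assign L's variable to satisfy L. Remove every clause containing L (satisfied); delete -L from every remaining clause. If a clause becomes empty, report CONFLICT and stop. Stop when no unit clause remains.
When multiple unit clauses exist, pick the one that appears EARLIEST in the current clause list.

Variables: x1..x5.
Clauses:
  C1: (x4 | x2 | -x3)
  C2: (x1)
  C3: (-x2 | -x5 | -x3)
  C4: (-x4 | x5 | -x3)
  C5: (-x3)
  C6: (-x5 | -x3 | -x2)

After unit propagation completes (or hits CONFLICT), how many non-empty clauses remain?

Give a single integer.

unit clause [1] forces x1=T; simplify:
  satisfied 1 clause(s); 5 remain; assigned so far: [1]
unit clause [-3] forces x3=F; simplify:
  satisfied 5 clause(s); 0 remain; assigned so far: [1, 3]

Answer: 0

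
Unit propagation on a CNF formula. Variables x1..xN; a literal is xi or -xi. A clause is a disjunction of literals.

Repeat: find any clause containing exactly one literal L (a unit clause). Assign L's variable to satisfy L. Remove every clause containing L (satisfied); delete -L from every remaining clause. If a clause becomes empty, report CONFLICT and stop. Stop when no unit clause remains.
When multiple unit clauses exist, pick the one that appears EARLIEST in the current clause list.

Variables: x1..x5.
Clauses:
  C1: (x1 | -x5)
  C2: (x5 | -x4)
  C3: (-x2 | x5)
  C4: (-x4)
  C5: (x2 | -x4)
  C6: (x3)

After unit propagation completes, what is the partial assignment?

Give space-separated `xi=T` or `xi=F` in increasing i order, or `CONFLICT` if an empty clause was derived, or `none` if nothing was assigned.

unit clause [-4] forces x4=F; simplify:
  satisfied 3 clause(s); 3 remain; assigned so far: [4]
unit clause [3] forces x3=T; simplify:
  satisfied 1 clause(s); 2 remain; assigned so far: [3, 4]

Answer: x3=T x4=F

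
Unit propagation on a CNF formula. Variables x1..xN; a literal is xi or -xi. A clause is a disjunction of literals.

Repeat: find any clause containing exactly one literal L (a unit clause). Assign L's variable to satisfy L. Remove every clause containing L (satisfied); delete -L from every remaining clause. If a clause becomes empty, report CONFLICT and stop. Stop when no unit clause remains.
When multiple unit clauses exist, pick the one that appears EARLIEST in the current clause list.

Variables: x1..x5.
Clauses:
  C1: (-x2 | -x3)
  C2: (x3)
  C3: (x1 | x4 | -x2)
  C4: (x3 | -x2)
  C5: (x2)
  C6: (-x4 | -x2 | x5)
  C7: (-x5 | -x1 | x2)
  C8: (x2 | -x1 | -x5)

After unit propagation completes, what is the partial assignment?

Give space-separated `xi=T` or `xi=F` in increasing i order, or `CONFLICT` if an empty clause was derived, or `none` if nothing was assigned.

Answer: CONFLICT

Derivation:
unit clause [3] forces x3=T; simplify:
  drop -3 from [-2, -3] -> [-2]
  satisfied 2 clause(s); 6 remain; assigned so far: [3]
unit clause [-2] forces x2=F; simplify:
  drop 2 from [2] -> [] (empty!)
  drop 2 from [-5, -1, 2] -> [-5, -1]
  drop 2 from [2, -1, -5] -> [-1, -5]
  satisfied 3 clause(s); 3 remain; assigned so far: [2, 3]
CONFLICT (empty clause)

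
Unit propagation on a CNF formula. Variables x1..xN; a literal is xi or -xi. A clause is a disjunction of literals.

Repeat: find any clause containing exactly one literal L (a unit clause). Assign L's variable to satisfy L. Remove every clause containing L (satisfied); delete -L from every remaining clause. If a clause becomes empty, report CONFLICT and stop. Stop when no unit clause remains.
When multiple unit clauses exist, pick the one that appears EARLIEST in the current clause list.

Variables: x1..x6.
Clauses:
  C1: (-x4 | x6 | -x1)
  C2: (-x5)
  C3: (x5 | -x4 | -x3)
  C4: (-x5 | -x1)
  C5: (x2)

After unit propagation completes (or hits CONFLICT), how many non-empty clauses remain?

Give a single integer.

Answer: 2

Derivation:
unit clause [-5] forces x5=F; simplify:
  drop 5 from [5, -4, -3] -> [-4, -3]
  satisfied 2 clause(s); 3 remain; assigned so far: [5]
unit clause [2] forces x2=T; simplify:
  satisfied 1 clause(s); 2 remain; assigned so far: [2, 5]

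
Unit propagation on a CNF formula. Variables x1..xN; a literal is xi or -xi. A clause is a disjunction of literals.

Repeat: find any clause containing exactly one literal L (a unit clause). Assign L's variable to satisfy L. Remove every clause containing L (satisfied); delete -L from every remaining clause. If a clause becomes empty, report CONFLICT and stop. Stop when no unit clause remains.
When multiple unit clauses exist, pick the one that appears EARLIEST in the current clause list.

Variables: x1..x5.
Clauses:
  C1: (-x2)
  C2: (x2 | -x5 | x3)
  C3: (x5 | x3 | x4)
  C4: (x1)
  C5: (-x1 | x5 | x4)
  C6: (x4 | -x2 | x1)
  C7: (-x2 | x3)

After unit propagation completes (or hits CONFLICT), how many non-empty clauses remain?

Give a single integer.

Answer: 3

Derivation:
unit clause [-2] forces x2=F; simplify:
  drop 2 from [2, -5, 3] -> [-5, 3]
  satisfied 3 clause(s); 4 remain; assigned so far: [2]
unit clause [1] forces x1=T; simplify:
  drop -1 from [-1, 5, 4] -> [5, 4]
  satisfied 1 clause(s); 3 remain; assigned so far: [1, 2]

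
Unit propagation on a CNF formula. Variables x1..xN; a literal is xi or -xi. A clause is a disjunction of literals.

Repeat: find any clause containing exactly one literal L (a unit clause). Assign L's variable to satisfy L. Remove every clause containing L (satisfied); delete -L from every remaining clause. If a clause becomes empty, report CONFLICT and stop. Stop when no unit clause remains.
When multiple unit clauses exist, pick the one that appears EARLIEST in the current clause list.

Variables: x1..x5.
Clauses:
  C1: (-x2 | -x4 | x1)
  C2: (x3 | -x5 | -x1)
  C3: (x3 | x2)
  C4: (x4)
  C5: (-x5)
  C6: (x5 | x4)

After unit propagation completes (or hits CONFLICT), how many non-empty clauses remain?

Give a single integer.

unit clause [4] forces x4=T; simplify:
  drop -4 from [-2, -4, 1] -> [-2, 1]
  satisfied 2 clause(s); 4 remain; assigned so far: [4]
unit clause [-5] forces x5=F; simplify:
  satisfied 2 clause(s); 2 remain; assigned so far: [4, 5]

Answer: 2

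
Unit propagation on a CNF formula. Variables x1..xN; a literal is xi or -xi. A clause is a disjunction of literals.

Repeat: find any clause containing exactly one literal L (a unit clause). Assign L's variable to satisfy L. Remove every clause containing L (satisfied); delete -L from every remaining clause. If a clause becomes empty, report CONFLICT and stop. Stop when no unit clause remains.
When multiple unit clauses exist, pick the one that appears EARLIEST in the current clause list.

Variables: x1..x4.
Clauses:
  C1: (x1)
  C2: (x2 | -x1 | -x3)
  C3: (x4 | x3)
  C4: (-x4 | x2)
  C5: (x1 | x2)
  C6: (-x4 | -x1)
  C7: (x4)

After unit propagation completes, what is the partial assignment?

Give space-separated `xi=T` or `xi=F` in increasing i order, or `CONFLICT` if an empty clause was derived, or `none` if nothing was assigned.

Answer: CONFLICT

Derivation:
unit clause [1] forces x1=T; simplify:
  drop -1 from [2, -1, -3] -> [2, -3]
  drop -1 from [-4, -1] -> [-4]
  satisfied 2 clause(s); 5 remain; assigned so far: [1]
unit clause [-4] forces x4=F; simplify:
  drop 4 from [4, 3] -> [3]
  drop 4 from [4] -> [] (empty!)
  satisfied 2 clause(s); 3 remain; assigned so far: [1, 4]
CONFLICT (empty clause)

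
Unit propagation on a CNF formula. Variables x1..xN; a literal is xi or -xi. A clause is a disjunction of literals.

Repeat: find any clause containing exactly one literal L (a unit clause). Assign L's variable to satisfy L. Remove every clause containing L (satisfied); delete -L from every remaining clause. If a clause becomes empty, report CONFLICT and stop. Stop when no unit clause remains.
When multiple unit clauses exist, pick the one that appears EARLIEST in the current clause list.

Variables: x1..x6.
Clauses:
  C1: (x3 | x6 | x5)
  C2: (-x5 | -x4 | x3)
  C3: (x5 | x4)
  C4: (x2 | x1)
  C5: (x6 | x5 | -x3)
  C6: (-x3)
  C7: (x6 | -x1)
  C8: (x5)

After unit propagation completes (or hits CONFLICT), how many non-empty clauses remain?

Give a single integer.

unit clause [-3] forces x3=F; simplify:
  drop 3 from [3, 6, 5] -> [6, 5]
  drop 3 from [-5, -4, 3] -> [-5, -4]
  satisfied 2 clause(s); 6 remain; assigned so far: [3]
unit clause [5] forces x5=T; simplify:
  drop -5 from [-5, -4] -> [-4]
  satisfied 3 clause(s); 3 remain; assigned so far: [3, 5]
unit clause [-4] forces x4=F; simplify:
  satisfied 1 clause(s); 2 remain; assigned so far: [3, 4, 5]

Answer: 2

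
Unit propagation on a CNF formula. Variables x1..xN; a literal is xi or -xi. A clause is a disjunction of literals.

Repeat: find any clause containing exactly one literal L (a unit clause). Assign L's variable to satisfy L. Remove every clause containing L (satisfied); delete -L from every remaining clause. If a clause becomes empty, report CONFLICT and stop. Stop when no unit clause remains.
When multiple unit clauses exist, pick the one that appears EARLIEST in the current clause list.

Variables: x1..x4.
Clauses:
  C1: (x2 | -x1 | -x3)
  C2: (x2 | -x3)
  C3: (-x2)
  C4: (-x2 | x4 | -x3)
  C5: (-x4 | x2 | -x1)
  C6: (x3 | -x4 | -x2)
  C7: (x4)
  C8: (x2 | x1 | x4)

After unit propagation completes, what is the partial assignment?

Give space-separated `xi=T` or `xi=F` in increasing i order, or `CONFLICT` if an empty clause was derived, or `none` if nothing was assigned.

Answer: x1=F x2=F x3=F x4=T

Derivation:
unit clause [-2] forces x2=F; simplify:
  drop 2 from [2, -1, -3] -> [-1, -3]
  drop 2 from [2, -3] -> [-3]
  drop 2 from [-4, 2, -1] -> [-4, -1]
  drop 2 from [2, 1, 4] -> [1, 4]
  satisfied 3 clause(s); 5 remain; assigned so far: [2]
unit clause [-3] forces x3=F; simplify:
  satisfied 2 clause(s); 3 remain; assigned so far: [2, 3]
unit clause [4] forces x4=T; simplify:
  drop -4 from [-4, -1] -> [-1]
  satisfied 2 clause(s); 1 remain; assigned so far: [2, 3, 4]
unit clause [-1] forces x1=F; simplify:
  satisfied 1 clause(s); 0 remain; assigned so far: [1, 2, 3, 4]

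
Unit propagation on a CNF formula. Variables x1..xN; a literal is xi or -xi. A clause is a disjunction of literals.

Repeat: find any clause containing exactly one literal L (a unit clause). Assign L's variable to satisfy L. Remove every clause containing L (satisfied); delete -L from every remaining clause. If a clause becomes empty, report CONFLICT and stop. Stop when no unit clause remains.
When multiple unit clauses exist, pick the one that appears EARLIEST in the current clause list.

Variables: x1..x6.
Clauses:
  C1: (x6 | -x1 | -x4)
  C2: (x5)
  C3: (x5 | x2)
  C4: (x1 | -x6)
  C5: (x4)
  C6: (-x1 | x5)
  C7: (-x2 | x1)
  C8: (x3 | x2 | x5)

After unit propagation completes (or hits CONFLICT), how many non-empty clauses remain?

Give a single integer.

Answer: 3

Derivation:
unit clause [5] forces x5=T; simplify:
  satisfied 4 clause(s); 4 remain; assigned so far: [5]
unit clause [4] forces x4=T; simplify:
  drop -4 from [6, -1, -4] -> [6, -1]
  satisfied 1 clause(s); 3 remain; assigned so far: [4, 5]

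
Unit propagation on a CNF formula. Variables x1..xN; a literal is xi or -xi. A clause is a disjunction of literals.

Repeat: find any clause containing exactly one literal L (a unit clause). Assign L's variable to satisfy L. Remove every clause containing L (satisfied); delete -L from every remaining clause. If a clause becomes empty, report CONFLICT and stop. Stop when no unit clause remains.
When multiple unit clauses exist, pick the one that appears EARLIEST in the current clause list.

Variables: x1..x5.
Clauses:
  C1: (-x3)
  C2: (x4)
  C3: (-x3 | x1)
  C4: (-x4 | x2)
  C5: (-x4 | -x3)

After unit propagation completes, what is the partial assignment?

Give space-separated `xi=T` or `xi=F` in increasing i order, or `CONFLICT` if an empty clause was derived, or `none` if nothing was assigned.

Answer: x2=T x3=F x4=T

Derivation:
unit clause [-3] forces x3=F; simplify:
  satisfied 3 clause(s); 2 remain; assigned so far: [3]
unit clause [4] forces x4=T; simplify:
  drop -4 from [-4, 2] -> [2]
  satisfied 1 clause(s); 1 remain; assigned so far: [3, 4]
unit clause [2] forces x2=T; simplify:
  satisfied 1 clause(s); 0 remain; assigned so far: [2, 3, 4]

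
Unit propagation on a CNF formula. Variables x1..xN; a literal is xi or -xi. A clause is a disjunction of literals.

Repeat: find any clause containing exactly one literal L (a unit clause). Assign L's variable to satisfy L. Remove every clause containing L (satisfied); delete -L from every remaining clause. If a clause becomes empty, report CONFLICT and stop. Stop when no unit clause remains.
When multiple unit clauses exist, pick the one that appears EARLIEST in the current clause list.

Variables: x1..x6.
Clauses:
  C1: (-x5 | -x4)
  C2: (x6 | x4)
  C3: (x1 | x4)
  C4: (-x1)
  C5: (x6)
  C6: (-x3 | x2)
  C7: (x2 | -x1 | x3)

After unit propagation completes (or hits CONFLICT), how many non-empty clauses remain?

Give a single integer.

unit clause [-1] forces x1=F; simplify:
  drop 1 from [1, 4] -> [4]
  satisfied 2 clause(s); 5 remain; assigned so far: [1]
unit clause [4] forces x4=T; simplify:
  drop -4 from [-5, -4] -> [-5]
  satisfied 2 clause(s); 3 remain; assigned so far: [1, 4]
unit clause [-5] forces x5=F; simplify:
  satisfied 1 clause(s); 2 remain; assigned so far: [1, 4, 5]
unit clause [6] forces x6=T; simplify:
  satisfied 1 clause(s); 1 remain; assigned so far: [1, 4, 5, 6]

Answer: 1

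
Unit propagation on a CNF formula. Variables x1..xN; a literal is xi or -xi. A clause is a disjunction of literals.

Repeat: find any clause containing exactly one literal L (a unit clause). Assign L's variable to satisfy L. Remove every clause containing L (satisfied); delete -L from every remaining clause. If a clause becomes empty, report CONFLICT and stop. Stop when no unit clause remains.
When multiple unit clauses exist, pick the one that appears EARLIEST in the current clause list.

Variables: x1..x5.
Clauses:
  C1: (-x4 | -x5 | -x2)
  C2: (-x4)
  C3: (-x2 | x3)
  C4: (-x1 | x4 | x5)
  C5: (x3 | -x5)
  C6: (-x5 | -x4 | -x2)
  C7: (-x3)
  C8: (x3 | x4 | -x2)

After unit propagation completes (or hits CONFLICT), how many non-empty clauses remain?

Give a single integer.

Answer: 0

Derivation:
unit clause [-4] forces x4=F; simplify:
  drop 4 from [-1, 4, 5] -> [-1, 5]
  drop 4 from [3, 4, -2] -> [3, -2]
  satisfied 3 clause(s); 5 remain; assigned so far: [4]
unit clause [-3] forces x3=F; simplify:
  drop 3 from [-2, 3] -> [-2]
  drop 3 from [3, -5] -> [-5]
  drop 3 from [3, -2] -> [-2]
  satisfied 1 clause(s); 4 remain; assigned so far: [3, 4]
unit clause [-2] forces x2=F; simplify:
  satisfied 2 clause(s); 2 remain; assigned so far: [2, 3, 4]
unit clause [-5] forces x5=F; simplify:
  drop 5 from [-1, 5] -> [-1]
  satisfied 1 clause(s); 1 remain; assigned so far: [2, 3, 4, 5]
unit clause [-1] forces x1=F; simplify:
  satisfied 1 clause(s); 0 remain; assigned so far: [1, 2, 3, 4, 5]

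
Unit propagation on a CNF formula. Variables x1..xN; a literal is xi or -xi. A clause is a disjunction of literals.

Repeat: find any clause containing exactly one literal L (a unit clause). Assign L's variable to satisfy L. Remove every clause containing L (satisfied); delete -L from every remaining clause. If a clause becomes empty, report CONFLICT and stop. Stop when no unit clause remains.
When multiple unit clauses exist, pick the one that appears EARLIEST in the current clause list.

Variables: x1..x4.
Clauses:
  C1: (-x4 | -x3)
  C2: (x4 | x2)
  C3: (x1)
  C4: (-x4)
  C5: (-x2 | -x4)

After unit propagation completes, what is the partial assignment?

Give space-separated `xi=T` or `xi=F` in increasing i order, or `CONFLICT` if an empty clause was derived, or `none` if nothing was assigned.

Answer: x1=T x2=T x4=F

Derivation:
unit clause [1] forces x1=T; simplify:
  satisfied 1 clause(s); 4 remain; assigned so far: [1]
unit clause [-4] forces x4=F; simplify:
  drop 4 from [4, 2] -> [2]
  satisfied 3 clause(s); 1 remain; assigned so far: [1, 4]
unit clause [2] forces x2=T; simplify:
  satisfied 1 clause(s); 0 remain; assigned so far: [1, 2, 4]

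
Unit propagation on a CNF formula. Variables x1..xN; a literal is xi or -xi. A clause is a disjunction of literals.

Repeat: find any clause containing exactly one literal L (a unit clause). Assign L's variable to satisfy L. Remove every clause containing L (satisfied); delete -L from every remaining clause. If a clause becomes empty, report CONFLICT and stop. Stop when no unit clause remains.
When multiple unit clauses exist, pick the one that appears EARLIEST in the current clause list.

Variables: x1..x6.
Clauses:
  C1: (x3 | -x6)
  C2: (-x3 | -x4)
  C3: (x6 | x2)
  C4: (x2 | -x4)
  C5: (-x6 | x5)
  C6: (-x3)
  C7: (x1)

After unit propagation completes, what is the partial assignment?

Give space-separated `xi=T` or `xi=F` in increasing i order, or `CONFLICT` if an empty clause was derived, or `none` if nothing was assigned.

Answer: x1=T x2=T x3=F x6=F

Derivation:
unit clause [-3] forces x3=F; simplify:
  drop 3 from [3, -6] -> [-6]
  satisfied 2 clause(s); 5 remain; assigned so far: [3]
unit clause [-6] forces x6=F; simplify:
  drop 6 from [6, 2] -> [2]
  satisfied 2 clause(s); 3 remain; assigned so far: [3, 6]
unit clause [2] forces x2=T; simplify:
  satisfied 2 clause(s); 1 remain; assigned so far: [2, 3, 6]
unit clause [1] forces x1=T; simplify:
  satisfied 1 clause(s); 0 remain; assigned so far: [1, 2, 3, 6]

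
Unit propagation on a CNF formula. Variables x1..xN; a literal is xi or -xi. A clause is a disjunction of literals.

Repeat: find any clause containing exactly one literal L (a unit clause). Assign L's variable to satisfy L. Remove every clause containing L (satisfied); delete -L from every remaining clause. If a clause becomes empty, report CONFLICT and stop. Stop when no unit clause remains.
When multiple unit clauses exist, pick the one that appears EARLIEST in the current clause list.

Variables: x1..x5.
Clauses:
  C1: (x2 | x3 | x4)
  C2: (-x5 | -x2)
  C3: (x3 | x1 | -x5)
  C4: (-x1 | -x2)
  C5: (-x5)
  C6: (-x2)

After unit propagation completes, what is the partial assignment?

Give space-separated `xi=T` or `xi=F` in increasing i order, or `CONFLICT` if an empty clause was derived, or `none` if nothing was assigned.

unit clause [-5] forces x5=F; simplify:
  satisfied 3 clause(s); 3 remain; assigned so far: [5]
unit clause [-2] forces x2=F; simplify:
  drop 2 from [2, 3, 4] -> [3, 4]
  satisfied 2 clause(s); 1 remain; assigned so far: [2, 5]

Answer: x2=F x5=F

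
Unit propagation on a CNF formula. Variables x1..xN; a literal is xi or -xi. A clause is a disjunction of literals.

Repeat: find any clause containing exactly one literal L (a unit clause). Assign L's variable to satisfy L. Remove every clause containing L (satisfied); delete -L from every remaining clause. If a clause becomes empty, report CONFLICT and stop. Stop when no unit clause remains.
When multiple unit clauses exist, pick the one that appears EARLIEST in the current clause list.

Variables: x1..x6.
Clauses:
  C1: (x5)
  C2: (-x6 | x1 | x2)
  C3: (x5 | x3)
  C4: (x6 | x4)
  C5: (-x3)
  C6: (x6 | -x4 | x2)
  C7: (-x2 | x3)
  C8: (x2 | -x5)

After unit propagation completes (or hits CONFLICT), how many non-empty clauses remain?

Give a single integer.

unit clause [5] forces x5=T; simplify:
  drop -5 from [2, -5] -> [2]
  satisfied 2 clause(s); 6 remain; assigned so far: [5]
unit clause [-3] forces x3=F; simplify:
  drop 3 from [-2, 3] -> [-2]
  satisfied 1 clause(s); 5 remain; assigned so far: [3, 5]
unit clause [-2] forces x2=F; simplify:
  drop 2 from [-6, 1, 2] -> [-6, 1]
  drop 2 from [6, -4, 2] -> [6, -4]
  drop 2 from [2] -> [] (empty!)
  satisfied 1 clause(s); 4 remain; assigned so far: [2, 3, 5]
CONFLICT (empty clause)

Answer: 3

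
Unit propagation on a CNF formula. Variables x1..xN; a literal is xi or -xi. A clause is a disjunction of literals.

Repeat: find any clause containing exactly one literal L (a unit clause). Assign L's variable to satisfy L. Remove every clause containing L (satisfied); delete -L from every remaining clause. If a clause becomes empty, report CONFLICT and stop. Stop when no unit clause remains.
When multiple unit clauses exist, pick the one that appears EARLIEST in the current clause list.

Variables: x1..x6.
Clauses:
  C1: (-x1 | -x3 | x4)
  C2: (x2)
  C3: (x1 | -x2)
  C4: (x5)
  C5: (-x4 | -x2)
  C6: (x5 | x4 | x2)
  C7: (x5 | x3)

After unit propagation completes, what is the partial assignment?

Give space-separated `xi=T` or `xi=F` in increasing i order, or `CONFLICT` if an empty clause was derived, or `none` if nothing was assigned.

unit clause [2] forces x2=T; simplify:
  drop -2 from [1, -2] -> [1]
  drop -2 from [-4, -2] -> [-4]
  satisfied 2 clause(s); 5 remain; assigned so far: [2]
unit clause [1] forces x1=T; simplify:
  drop -1 from [-1, -3, 4] -> [-3, 4]
  satisfied 1 clause(s); 4 remain; assigned so far: [1, 2]
unit clause [5] forces x5=T; simplify:
  satisfied 2 clause(s); 2 remain; assigned so far: [1, 2, 5]
unit clause [-4] forces x4=F; simplify:
  drop 4 from [-3, 4] -> [-3]
  satisfied 1 clause(s); 1 remain; assigned so far: [1, 2, 4, 5]
unit clause [-3] forces x3=F; simplify:
  satisfied 1 clause(s); 0 remain; assigned so far: [1, 2, 3, 4, 5]

Answer: x1=T x2=T x3=F x4=F x5=T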